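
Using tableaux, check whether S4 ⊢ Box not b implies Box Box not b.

Tableau for the negation not (Box not b implies Box Box not b):
1. not (Box not b implies Box Box not b), 0
2. Box not b, 0
3. not Box Box not b, 0
4. not b, 0
5. not Box not b, 1
6. not b, 1
7. b, 2
8. not b, 2
Accessibility: 0R0, 0R1, 0R2, 1R1, 1R2, 2R2
Branch closes: b and not b both at 2.
Every branch of the negation's tableau closes; the branch above is one of them.

Valid in S4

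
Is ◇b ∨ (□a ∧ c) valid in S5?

Tableau for the negation ¬(◇b ∨ (□a ∧ c)):
1. ¬(◇b ∨ (□a ∧ c)), 0
2. ¬◇b, 0
3. ¬(□a ∧ c), 0
4. ¬b, 0
5. ¬c, 0
Accessibility: 0R0
The negation has an open branch (countermodel exists).

Invalid (countermodel exists)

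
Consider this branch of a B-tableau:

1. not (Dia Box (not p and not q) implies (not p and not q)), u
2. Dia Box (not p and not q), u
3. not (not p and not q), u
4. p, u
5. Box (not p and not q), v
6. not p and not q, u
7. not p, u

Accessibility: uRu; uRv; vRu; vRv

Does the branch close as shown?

Both p and not p appear at u.

Closed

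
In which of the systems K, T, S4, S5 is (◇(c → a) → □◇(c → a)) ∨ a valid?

S5

S5-tableau for the negation ¬((◇(c → a) → □◇(c → a)) ∨ a):
1. ¬((◇(c → a) → □◇(c → a)) ∨ a), u
2. ¬(◇(c → a) → □◇(c → a)), u   [¬∨-rule on 1]
3. ¬a, u   [¬∨-rule on 1]
4. ◇(c → a), u   [¬→-rule on 2]
5. ¬□◇(c → a), u   [¬→-rule on 2]
6. c → a, v   [◇-rule on 4: fresh world v, uRv]
7. a, v   [→-rule on 6 (branches; this branch)]
8. ¬◇(c → a), w   [¬□-rule on 5: fresh world w, uRw]
9. ¬(c → a), u   [¬◇-rule on 8 via wRu]
10. c, u   [¬→-rule on 9]
11. ¬(c → a), v   [¬◇-rule on 8 via wRv]
12. c, v   [¬→-rule on 11]
13. ¬a, v   [¬→-rule on 11]
Accessibility: uRu, uRv, uRw, vRu, vRv, vRw, wRu, wRv, wRw
Branch closes: a and ¬a both at v.
Every branch closes (one shown): valid in S5.
S4-tableau for the negation ¬((◇(c → a) → □◇(c → a)) ∨ a):
1. ¬((◇(c → a) → □◇(c → a)) ∨ a), u
2. ¬(◇(c → a) → □◇(c → a)), u   [¬∨-rule on 1]
3. ¬a, u   [¬∨-rule on 1]
4. ◇(c → a), u   [¬→-rule on 2]
5. ¬□◇(c → a), u   [¬→-rule on 2]
6. c → a, v   [◇-rule on 4: fresh world v, uRv]
7. a, v   [→-rule on 6 (branches; this branch)]
8. ¬◇(c → a), w   [¬□-rule on 5: fresh world w, uRw]
9. ¬(c → a), w   [¬◇-rule on 8 via wRw]
10. c, w   [¬→-rule on 9]
11. ¬a, w   [¬→-rule on 9]
Accessibility: uRu, uRv, uRw, vRv, wRw
Complete open branch: countermodel on an S4-frame, so not valid in S4, nor in K, T (the same frame is also a K-frame and a T-frame).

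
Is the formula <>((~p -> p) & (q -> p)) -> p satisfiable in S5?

Satisfiable

1. <>((~p -> p) & (q -> p)) -> p, 0
2. p, 0
Accessibility: 0R0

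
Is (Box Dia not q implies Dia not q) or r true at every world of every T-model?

Valid in T

Tableau for the negation not ((Box Dia not q implies Dia not q) or r):
1. not ((Box Dia not q implies Dia not q) or r), u
2. not (Box Dia not q implies Dia not q), u
3. not r, u
4. Box Dia not q, u
5. not Dia not q, u
6. Dia not q, u
7. q, u
8. not q, v
9. Dia not q, v
10. q, v
Accessibility: uRu, uRv, vRv
Branch closes: q and not q both at v.
All branches of the negation close; one closing branch shown above.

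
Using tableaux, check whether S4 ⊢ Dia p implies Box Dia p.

Not valid

Tableau for the negation not (Dia p implies Box Dia p):
1. not (Dia p implies Box Dia p), u
2. Dia p, u
3. not Box Dia p, u
4. p, v
5. not Dia p, w
6. not p, w
Accessibility: uRu, uRv, uRw, vRv, wRw
The negation has an open branch (countermodel exists).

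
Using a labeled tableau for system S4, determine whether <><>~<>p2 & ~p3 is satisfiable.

1. <><>~<>p2 & ~p3, u
2. <><>~<>p2, u
3. ~p3, u
4. <>~<>p2, v
5. ~<>p2, w
6. ~p2, w
Accessibility: uRu, uRv, uRw, vRv, vRw, wRw

Satisfiable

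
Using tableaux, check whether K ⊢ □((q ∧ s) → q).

Tableau for the negation ¬□((q ∧ s) → q):
1. ¬□((q ∧ s) → q), w0
2. ¬((q ∧ s) → q), w1   [¬□-rule on 1: fresh world w1, w0Rw1]
3. q ∧ s, w1   [¬→-rule on 2]
4. ¬q, w1   [¬→-rule on 2]
5. q, w1   [∧-rule on 3]
6. s, w1   [∧-rule on 3]
Accessibility: w0Rw1
Branch closes: q and ¬q both at w1.
All branches of the negation close; one closing branch shown above.

Valid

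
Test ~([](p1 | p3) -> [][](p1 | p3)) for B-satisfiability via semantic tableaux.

Satisfiable

1. ~([](p1 | p3) -> [][](p1 | p3)), u
2. [](p1 | p3), u
3. ~[][](p1 | p3), u
4. p1 | p3, u
5. p3, u
6. ~[](p1 | p3), v
7. p1 | p3, v
8. p3, v
9. ~(p1 | p3), w
10. ~p1, w
11. ~p3, w
Accessibility: uRu, uRv, vRu, vRv, vRw, wRv, wRw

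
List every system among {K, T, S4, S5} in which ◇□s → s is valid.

S5

S5-tableau for the negation ¬(◇□s → s):
1. ¬(◇□s → s), 0
2. ◇□s, 0   [¬→-rule on 1]
3. ¬s, 0   [¬→-rule on 1]
4. □s, 1   [◇-rule on 2: fresh world 1, 0R1]
5. s, 0   [□-rule on 4 via 1R0]
Accessibility: 0R0, 0R1, 1R0, 1R1
Branch closes: s and ¬s both at 0.
Every branch closes (one shown): valid in S5.
S4-tableau for the negation ¬(◇□s → s):
1. ¬(◇□s → s), 0
2. ◇□s, 0   [¬→-rule on 1]
3. ¬s, 0   [¬→-rule on 1]
4. □s, 1   [◇-rule on 2: fresh world 1, 0R1]
5. s, 1   [□-rule on 4 via 1R1]
Accessibility: 0R0, 0R1, 1R1
Complete open branch: countermodel on an S4-frame, so not valid in S4, nor in K, T (the same frame is also a K-frame and a T-frame).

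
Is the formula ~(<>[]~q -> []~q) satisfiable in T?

1. ~(<>[]~q -> []~q), 0
2. <>[]~q, 0   [~->-rule on 1]
3. ~[]~q, 0   [~->-rule on 1]
4. []~q, 1   [<>-rule on 2: fresh world 1, 0R1]
5. ~q, 1   [[]-rule on 4 via 1R1]
6. q, 2   [~[]-rule on 3: fresh world 2, 0R2]
Accessibility: 0R0, 0R1, 0R2, 1R1, 2R2

Satisfiable (open branch found)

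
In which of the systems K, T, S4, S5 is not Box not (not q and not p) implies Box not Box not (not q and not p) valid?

S5

S4-tableau for the negation not (not Box not (not q and not p) implies Box not Box not (not q and not p)):
1. not (not Box not (not q and not p) implies Box not Box not (not q and not p)), w0
2. not Box not (not q and not p), w0
3. not Box not Box not (not q and not p), w0
4. not q and not p, w1
5. not q, w1
6. not p, w1
7. Box not (not q and not p), w2
8. not (not q and not p), w2
9. p, w2
Accessibility: w0Rw0, w0Rw1, w0Rw2, w1Rw1, w2Rw2
Complete open branch: countermodel on an S4-frame, so not valid in S4, nor in K, T (the same frame is also a K-frame and a T-frame).
S5-tableau for the negation not (not Box not (not q and not p) implies Box not Box not (not q and not p)):
1. not (not Box not (not q and not p) implies Box not Box not (not q and not p)), w0
2. not Box not (not q and not p), w0
3. not Box not Box not (not q and not p), w0
4. not q and not p, w1
5. not q, w1
6. not p, w1
7. Box not (not q and not p), w2
8. not (not q and not p), w0
9. not (not q and not p), w1
10. not (not q and not p), w2
11. p, w0
12. p, w1
Accessibility: w0Rw0, w0Rw1, w0Rw2, w1Rw0, w1Rw1, w1Rw2, w2Rw0, w2Rw1, w2Rw2
Branch closes: p and not p both at w1.
Every branch closes (one shown): valid in S5.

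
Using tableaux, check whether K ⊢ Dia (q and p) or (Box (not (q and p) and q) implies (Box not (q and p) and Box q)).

Tableau for the negation not (Dia (q and p) or (Box (not (q and p) and q) implies (Box not (q and p) and Box q))):
1. not (Dia (q and p) or (Box (not (q and p) and q) implies (Box not (q and p) and Box q))), 0
2. not Dia (q and p), 0
3. not (Box (not (q and p) and q) implies (Box not (q and p) and Box q)), 0
4. Box (not (q and p) and q), 0
5. not (Box not (q and p) and Box q), 0
6. not Box not (q and p), 0
7. q and p, 1
8. q, 1
9. p, 1
10. not (q and p), 1
11. not (q and p) and q, 1
12. not p, 1
Accessibility: 0R1
Branch closes: p and not p both at 1.
All branches of the negation close; one closing branch shown above.

Valid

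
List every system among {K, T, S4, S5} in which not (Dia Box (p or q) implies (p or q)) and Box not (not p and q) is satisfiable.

K, T, S4

S5-tableau for the formula:
1. not (Dia Box (p or q) implies (p or q)) and Box not (not p and q), 0
2. not (Dia Box (p or q) implies (p or q)), 0
3. Box not (not p and q), 0
4. Dia Box (p or q), 0
5. not (p or q), 0
6. not p, 0
7. not q, 0
8. not (not p and q), 0
9. Box (p or q), 1
10. not (not p and q), 1
11. p or q, 0
12. p or q, 1
13. not q, 1
14. q, 0
Accessibility: 0R0, 0R1, 1R0, 1R1
Branch closes: q and not q both at 0.
Every branch closes (one shown): unsatisfiable in S5.
S4-tableau for the formula:
1. not (Dia Box (p or q) implies (p or q)) and Box not (not p and q), 0
2. not (Dia Box (p or q) implies (p or q)), 0
3. Box not (not p and q), 0
4. Dia Box (p or q), 0
5. not (p or q), 0
6. not p, 0
7. not q, 0
8. not (not p and q), 0
9. Box (p or q), 1
10. not (not p and q), 1
11. p or q, 1
12. not q, 1
13. p, 1
Accessibility: 0R0, 0R1, 1R1
Complete open branch: satisfiable in S4, hence also in K, T (this S4-model is also a K-model and a T-model).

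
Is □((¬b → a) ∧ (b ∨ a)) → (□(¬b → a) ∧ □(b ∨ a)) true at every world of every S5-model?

Tableau for the negation ¬(□((¬b → a) ∧ (b ∨ a)) → (□(¬b → a) ∧ □(b ∨ a))):
1. ¬(□((¬b → a) ∧ (b ∨ a)) → (□(¬b → a) ∧ □(b ∨ a))), 0
2. □((¬b → a) ∧ (b ∨ a)), 0
3. ¬(□(¬b → a) ∧ □(b ∨ a)), 0
4. (¬b → a) ∧ (b ∨ a), 0
5. ¬b → a, 0
6. b ∨ a, 0
7. ¬□(b ∨ a), 0
8. a, 0
9. ¬(b ∨ a), 1
10. ¬b, 1
11. ¬a, 1
12. (¬b → a) ∧ (b ∨ a), 1
13. ¬b → a, 1
14. b ∨ a, 1
15. a, 1
Accessibility: 0R0, 0R1, 1R0, 1R1
Branch closes: a and ¬a both at 1.
All branches of the negation close; one closing branch shown above.

Valid in S5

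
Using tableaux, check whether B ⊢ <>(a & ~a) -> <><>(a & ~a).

Tableau for the negation ~(<>(a & ~a) -> <><>(a & ~a)):
1. ~(<>(a & ~a) -> <><>(a & ~a)), w0
2. <>(a & ~a), w0   [~->-rule on 1]
3. ~<><>(a & ~a), w0   [~->-rule on 1]
4. ~<>(a & ~a), w0   [~<>-rule on 3 via w0Rw0]
5. ~(a & ~a), w0   [~<>-rule on 4 via w0Rw0]
6. a, w0   [~&-rule on 5 (branches; this branch)]
7. a & ~a, w1   [<>-rule on 2: fresh world w1, w0Rw1]
8. a, w1   [&-rule on 7]
9. ~a, w1   [&-rule on 7]
Accessibility: w0Rw0, w0Rw1, w1Rw0, w1Rw1
Branch closes: a and ~a both at w1.
All branches of the negation close; one closing branch shown above.

Yes, valid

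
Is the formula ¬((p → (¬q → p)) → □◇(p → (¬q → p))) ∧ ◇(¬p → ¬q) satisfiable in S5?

Unsatisfiable

1. ¬((p → (¬q → p)) → □◇(p → (¬q → p))) ∧ ◇(¬p → ¬q), u
2. ¬((p → (¬q → p)) → □◇(p → (¬q → p))), u
3. ◇(¬p → ¬q), u
4. p → (¬q → p), u
5. ¬□◇(p → (¬q → p)), u
6. ¬q → p, u
7. p, u
8. ¬p → ¬q, v
9. ¬q, v
10. ¬◇(p → (¬q → p)), w
11. ¬(p → (¬q → p)), u
12. ¬(¬q → p), u
13. ¬q, u
14. ¬p, u
Accessibility: uRu, uRv, uRw, vRu, vRv, vRw, wRu, wRv, wRw
Branch closes: p and ¬p both at u.
(One branch shown.) All branches close.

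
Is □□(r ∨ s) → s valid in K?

Invalid (countermodel exists)

Tableau for the negation ¬(□□(r ∨ s) → s):
1. ¬(□□(r ∨ s) → s), w0
2. □□(r ∨ s), w0
3. ¬s, w0
The negation has an open branch (countermodel exists).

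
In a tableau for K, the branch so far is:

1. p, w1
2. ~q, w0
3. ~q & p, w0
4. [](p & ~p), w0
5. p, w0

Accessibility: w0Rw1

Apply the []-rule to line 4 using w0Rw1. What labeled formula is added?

p & ~p, w1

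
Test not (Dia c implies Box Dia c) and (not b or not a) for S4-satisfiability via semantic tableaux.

Satisfiable

1. not (Dia c implies Box Dia c) and (not b or not a), 0
2. not (Dia c implies Box Dia c), 0
3. not b or not a, 0
4. Dia c, 0
5. not Box Dia c, 0
6. not a, 0
7. c, 1
8. not Dia c, 2
9. not c, 2
Accessibility: 0R0, 0R1, 0R2, 1R1, 2R2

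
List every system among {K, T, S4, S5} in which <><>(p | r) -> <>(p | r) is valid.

S4, S5

S4-tableau for the negation ~(<><>(p | r) -> <>(p | r)):
1. ~(<><>(p | r) -> <>(p | r)), w0
2. <><>(p | r), w0
3. ~<>(p | r), w0
4. ~(p | r), w0
5. ~p, w0
6. ~r, w0
7. <>(p | r), w1
8. ~(p | r), w1
9. ~p, w1
10. ~r, w1
11. p | r, w2
12. ~(p | r), w2
13. ~p, w2
14. ~r, w2
15. r, w2
Accessibility: w0Rw0, w0Rw1, w0Rw2, w1Rw1, w1Rw2, w2Rw2
Branch closes: r and ~r both at w2.
Every branch closes (one shown): valid in S4, hence also in S5 (every theorem of S4 is a theorem of S5).
T-tableau for the negation ~(<><>(p | r) -> <>(p | r)):
1. ~(<><>(p | r) -> <>(p | r)), w0
2. <><>(p | r), w0
3. ~<>(p | r), w0
4. ~(p | r), w0
5. ~p, w0
6. ~r, w0
7. <>(p | r), w1
8. ~(p | r), w1
9. ~p, w1
10. ~r, w1
11. p | r, w2
12. r, w2
Accessibility: w0Rw0, w0Rw1, w1Rw1, w1Rw2, w2Rw2
Complete open branch: countermodel on a T-frame, so not valid in T, nor in K (the same frame is also a K-frame).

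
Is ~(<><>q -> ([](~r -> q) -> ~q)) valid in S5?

Tableau for the negation <><>q -> ([](~r -> q) -> ~q):
1. <><>q -> ([](~r -> q) -> ~q), u
2. [](~r -> q) -> ~q, u
3. ~q, u
Accessibility: uRu
The negation has an open branch (countermodel exists).

Not valid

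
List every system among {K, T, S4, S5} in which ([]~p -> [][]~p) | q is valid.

T-tableau for the negation ~(([]~p -> [][]~p) | q):
1. ~(([]~p -> [][]~p) | q), u
2. ~([]~p -> [][]~p), u
3. ~q, u
4. []~p, u
5. ~[][]~p, u
6. ~p, u
7. ~[]~p, v
8. ~p, v
9. p, w
Accessibility: uRu, uRv, vRv, vRw, wRw
Complete open branch: countermodel on a T-frame, so not valid in T, nor in K (the same frame is also a K-frame).
S4-tableau for the negation ~(([]~p -> [][]~p) | q):
1. ~(([]~p -> [][]~p) | q), u
2. ~([]~p -> [][]~p), u
3. ~q, u
4. []~p, u
5. ~[][]~p, u
6. ~p, u
7. ~[]~p, v
8. ~p, v
9. p, w
10. ~p, w
Accessibility: uRu, uRv, uRw, vRv, vRw, wRw
Branch closes: p and ~p both at w.
Every branch closes (one shown): valid in S4, hence also in S5 (every theorem of S4 is a theorem of S5).

S4, S5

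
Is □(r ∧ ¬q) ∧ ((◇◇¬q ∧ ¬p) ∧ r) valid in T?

Tableau for the negation ¬(□(r ∧ ¬q) ∧ ((◇◇¬q ∧ ¬p) ∧ r)):
1. ¬(□(r ∧ ¬q) ∧ ((◇◇¬q ∧ ¬p) ∧ r)), u
2. ¬((◇◇¬q ∧ ¬p) ∧ r), u
3. ¬r, u
Accessibility: uRu
The negation has an open branch (countermodel exists).

Invalid (countermodel exists)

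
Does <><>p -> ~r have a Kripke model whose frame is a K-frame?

1. <><>p -> ~r, w0
2. ~r, w0   [->-rule on 1 (branches; this branch)]

Yes, satisfiable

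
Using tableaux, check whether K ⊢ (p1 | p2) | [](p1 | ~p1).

Tableau for the negation ~((p1 | p2) | [](p1 | ~p1)):
1. ~((p1 | p2) | [](p1 | ~p1)), 0
2. ~(p1 | p2), 0   [~|-rule on 1]
3. ~[](p1 | ~p1), 0   [~|-rule on 1]
4. ~p1, 0   [~|-rule on 2]
5. ~p2, 0   [~|-rule on 2]
6. ~(p1 | ~p1), 1   [~[]-rule on 3: fresh world 1, 0R1]
7. ~p1, 1   [~|-rule on 6]
8. p1, 1   [~|-rule on 6]
Accessibility: 0R1
Branch closes: p1 and ~p1 both at 1.
Every branch of the negation's tableau closes; the branch above is one of them.

Valid in K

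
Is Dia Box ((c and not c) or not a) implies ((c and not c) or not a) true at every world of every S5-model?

Valid

Tableau for the negation not (Dia Box ((c and not c) or not a) implies ((c and not c) or not a)):
1. not (Dia Box ((c and not c) or not a) implies ((c and not c) or not a)), 0
2. Dia Box ((c and not c) or not a), 0
3. not ((c and not c) or not a), 0
4. not (c and not c), 0
5. a, 0
6. c, 0
7. Box ((c and not c) or not a), 1
8. (c and not c) or not a, 0
9. (c and not c) or not a, 1
10. c and not c, 0
11. not c, 0
Accessibility: 0R0, 0R1, 1R0, 1R1
Branch closes: c and not c both at 0.
All branches of the negation close; one closing branch shown above.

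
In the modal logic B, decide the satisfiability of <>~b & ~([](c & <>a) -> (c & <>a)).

1. <>~b & ~([](c & <>a) -> (c & <>a)), 0
2. <>~b, 0
3. ~([](c & <>a) -> (c & <>a)), 0
4. [](c & <>a), 0
5. ~(c & <>a), 0
6. c & <>a, 0
7. c, 0
8. <>a, 0
9. ~<>a, 0
10. ~a, 0
11. ~b, 1
12. c & <>a, 1
13. c, 1
14. <>a, 1
15. ~a, 1
16. a, 2
17. c & <>a, 2
18. c, 2
19. <>a, 2
20. ~a, 2
Accessibility: 0R0, 0R1, 0R2, 1R0, 1R1, 2R0, 2R2
Branch closes: a and ~a both at 2.
Every branch closes; the branch above is one of them.

No, unsatisfiable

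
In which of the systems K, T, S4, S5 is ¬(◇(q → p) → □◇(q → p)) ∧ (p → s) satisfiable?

K, T, S4

S5-tableau for the formula:
1. ¬(◇(q → p) → □◇(q → p)) ∧ (p → s), w0
2. ¬(◇(q → p) → □◇(q → p)), w0   [∧-rule on 1]
3. p → s, w0   [∧-rule on 1]
4. ◇(q → p), w0   [¬→-rule on 2]
5. ¬□◇(q → p), w0   [¬→-rule on 2]
6. s, w0   [→-rule on 3 (branches; this branch)]
7. q → p, w1   [◇-rule on 4: fresh world w1, w0Rw1]
8. p, w1   [→-rule on 7 (branches; this branch)]
9. ¬◇(q → p), w2   [¬□-rule on 5: fresh world w2, w0Rw2]
10. ¬(q → p), w0   [¬◇-rule on 9 via w2Rw0]
11. q, w0   [¬→-rule on 10]
12. ¬p, w0   [¬→-rule on 10]
13. ¬(q → p), w1   [¬◇-rule on 9 via w2Rw1]
14. q, w1   [¬→-rule on 13]
15. ¬p, w1   [¬→-rule on 13]
Accessibility: w0Rw0, w0Rw1, w0Rw2, w1Rw0, w1Rw1, w1Rw2, w2Rw0, w2Rw1, w2Rw2
Branch closes: p and ¬p both at w1.
Every branch closes (one shown): unsatisfiable in S5.
S4-tableau for the formula:
1. ¬(◇(q → p) → □◇(q → p)) ∧ (p → s), w0
2. ¬(◇(q → p) → □◇(q → p)), w0   [∧-rule on 1]
3. p → s, w0   [∧-rule on 1]
4. ◇(q → p), w0   [¬→-rule on 2]
5. ¬□◇(q → p), w0   [¬→-rule on 2]
6. s, w0   [→-rule on 3 (branches; this branch)]
7. q → p, w1   [◇-rule on 4: fresh world w1, w0Rw1]
8. p, w1   [→-rule on 7 (branches; this branch)]
9. ¬◇(q → p), w2   [¬□-rule on 5: fresh world w2, w0Rw2]
10. ¬(q → p), w2   [¬◇-rule on 9 via w2Rw2]
11. q, w2   [¬→-rule on 10]
12. ¬p, w2   [¬→-rule on 10]
Accessibility: w0Rw0, w0Rw1, w0Rw2, w1Rw1, w2Rw2
Complete open branch: satisfiable in S4, hence also in K, T (this S4-model is also a K-model and a T-model).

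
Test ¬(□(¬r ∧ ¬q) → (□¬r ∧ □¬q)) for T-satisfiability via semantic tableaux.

Unsatisfiable (every branch closes)

1. ¬(□(¬r ∧ ¬q) → (□¬r ∧ □¬q)), w0
2. □(¬r ∧ ¬q), w0   [¬→-rule on 1]
3. ¬(□¬r ∧ □¬q), w0   [¬→-rule on 1]
4. ¬r ∧ ¬q, w0   [□-rule on 2 via w0Rw0]
5. ¬r, w0   [∧-rule on 4]
6. ¬q, w0   [∧-rule on 4]
7. ¬□¬q, w0   [¬∧-rule on 3 (branches; this branch)]
8. q, w1   [¬□-rule on 7: fresh world w1, w0Rw1]
9. ¬r ∧ ¬q, w1   [□-rule on 2 via w0Rw1]
10. ¬r, w1   [∧-rule on 9]
11. ¬q, w1   [∧-rule on 9]
Accessibility: w0Rw0, w0Rw1, w1Rw1
Branch closes: q and ¬q both at w1.
Every branch closes; the branch above is one of them.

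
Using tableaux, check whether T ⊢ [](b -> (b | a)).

Valid in T

Tableau for the negation ~[](b -> (b | a)):
1. ~[](b -> (b | a)), w0
2. ~(b -> (b | a)), w1   [~[]-rule on 1: fresh world w1, w0Rw1]
3. b, w1   [~->-rule on 2]
4. ~(b | a), w1   [~->-rule on 2]
5. ~b, w1   [~|-rule on 4]
6. ~a, w1   [~|-rule on 4]
Accessibility: w0Rw0, w0Rw1, w1Rw1
Branch closes: b and ~b both at w1.
All branches of the negation close; one closing branch shown above.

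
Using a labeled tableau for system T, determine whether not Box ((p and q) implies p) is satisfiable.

1. not Box ((p and q) implies p), u
2. not ((p and q) implies p), v
3. p and q, v
4. not p, v
5. p, v
6. q, v
Accessibility: uRu, uRv, vRv
Branch closes: p and not p both at v.
Every branch closes; the branch above is one of them.

No, unsatisfiable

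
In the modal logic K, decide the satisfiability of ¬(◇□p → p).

Satisfiable (open branch found)

1. ¬(◇□p → p), w0
2. ◇□p, w0   [¬→-rule on 1]
3. ¬p, w0   [¬→-rule on 1]
4. □p, w1   [◇-rule on 2: fresh world w1, w0Rw1]
Accessibility: w0Rw1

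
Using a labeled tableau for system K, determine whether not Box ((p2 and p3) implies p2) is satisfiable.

Unsatisfiable

1. not Box ((p2 and p3) implies p2), 0
2. not ((p2 and p3) implies p2), 1
3. p2 and p3, 1
4. not p2, 1
5. p2, 1
6. p3, 1
Accessibility: 0R1
Branch closes: p2 and not p2 both at 1.
All branches of the tableau close; one closing branch shown above.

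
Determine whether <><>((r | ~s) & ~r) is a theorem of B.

Tableau for the negation ~<><>((r | ~s) & ~r):
1. ~<><>((r | ~s) & ~r), w0
2. ~<>((r | ~s) & ~r), w0
3. ~((r | ~s) & ~r), w0
4. r, w0
Accessibility: w0Rw0
The negation has an open branch (countermodel exists).

Invalid (countermodel exists)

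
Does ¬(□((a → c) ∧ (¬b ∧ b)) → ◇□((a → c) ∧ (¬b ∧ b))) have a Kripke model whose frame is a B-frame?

Unsatisfiable

1. ¬(□((a → c) ∧ (¬b ∧ b)) → ◇□((a → c) ∧ (¬b ∧ b))), w0
2. □((a → c) ∧ (¬b ∧ b)), w0
3. ¬◇□((a → c) ∧ (¬b ∧ b)), w0
4. (a → c) ∧ (¬b ∧ b), w0
5. a → c, w0
6. ¬b ∧ b, w0
7. ¬b, w0
8. b, w0
Accessibility: w0Rw0
Branch closes: b and ¬b both at w0.
All branches of the tableau close; one closing branch shown above.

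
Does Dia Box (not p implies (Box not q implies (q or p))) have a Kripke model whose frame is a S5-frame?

1. Dia Box (not p implies (Box not q implies (q or p))), w0
2. Box (not p implies (Box not q implies (q or p))), w1
3. not p implies (Box not q implies (q or p)), w0
4. not p implies (Box not q implies (q or p)), w1
5. Box not q implies (q or p), w0
6. Box not q implies (q or p), w1
7. q or p, w0
8. q or p, w1
9. p, w0
10. p, w1
Accessibility: w0Rw0, w0Rw1, w1Rw0, w1Rw1

Yes, satisfiable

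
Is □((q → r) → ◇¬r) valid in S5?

No, not valid

Tableau for the negation ¬□((q → r) → ◇¬r):
1. ¬□((q → r) → ◇¬r), u
2. ¬((q → r) → ◇¬r), v   [¬□-rule on 1: fresh world v, uRv]
3. q → r, v   [¬→-rule on 2]
4. ¬◇¬r, v   [¬→-rule on 2]
5. r, u   [¬◇-rule on 4 via vRu]
6. r, v   [¬◇-rule on 4 via vRv]
Accessibility: uRu, uRv, vRu, vRv
The negation has an open branch (countermodel exists).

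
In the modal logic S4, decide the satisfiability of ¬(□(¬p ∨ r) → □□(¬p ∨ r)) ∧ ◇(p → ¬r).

No, unsatisfiable

1. ¬(□(¬p ∨ r) → □□(¬p ∨ r)) ∧ ◇(p → ¬r), u
2. ¬(□(¬p ∨ r) → □□(¬p ∨ r)), u   [∧-rule on 1]
3. ◇(p → ¬r), u   [∧-rule on 1]
4. □(¬p ∨ r), u   [¬→-rule on 2]
5. ¬□□(¬p ∨ r), u   [¬→-rule on 2]
6. ¬p ∨ r, u   [□-rule on 4 via uRu]
7. r, u   [∨-rule on 6 (branches; this branch)]
8. p → ¬r, v   [◇-rule on 3: fresh world v, uRv]
9. ¬p ∨ r, v   [□-rule on 4 via uRv]
10. ¬r, v   [→-rule on 8 (branches; this branch)]
11. ¬p, v   [∨-rule on 9 (branches; this branch)]
12. ¬□(¬p ∨ r), w   [¬□-rule on 5: fresh world w, uRw]
13. ¬p ∨ r, w   [□-rule on 4 via uRw]
14. r, w   [∨-rule on 13 (branches; this branch)]
15. ¬(¬p ∨ r), x   [¬□-rule on 12: fresh world x, wRx]
16. p, x   [¬∨-rule on 15]
17. ¬r, x   [¬∨-rule on 15]
18. ¬p ∨ r, x   [□-rule on 4 via uRx]
19. r, x   [∨-rule on 18 (branches; this branch)]
Accessibility: uRu, uRv, uRw, uRx, vRv, wRw, wRx, xRx
Branch closes: r and ¬r both at x.
(One branch shown.) All branches close.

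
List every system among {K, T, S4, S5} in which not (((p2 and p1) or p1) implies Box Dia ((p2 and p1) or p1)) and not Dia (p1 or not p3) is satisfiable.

K

T-tableau for the formula:
1. not (((p2 and p1) or p1) implies Box Dia ((p2 and p1) or p1)) and not Dia (p1 or not p3), u
2. not (((p2 and p1) or p1) implies Box Dia ((p2 and p1) or p1)), u   [and-rule on 1]
3. not Dia (p1 or not p3), u   [and-rule on 1]
4. (p2 and p1) or p1, u   [neg-implies-rule on 2]
5. not Box Dia ((p2 and p1) or p1), u   [neg-implies-rule on 2]
6. not (p1 or not p3), u   [neg-Dia-rule on 3 via uRu]
7. not p1, u   [neg-or-rule on 6]
8. p3, u   [neg-or-rule on 6]
9. p2 and p1, u   [or-rule on 4 (branches; this branch)]
10. p2, u   [and-rule on 9]
11. p1, u   [and-rule on 9]
Accessibility: uRu
Branch closes: p1 and not p1 both at u.
Every branch closes (one shown): unsatisfiable in T, hence also in S4, S5 (every S4/S5-frame is a T-frame).
K-tableau for the formula:
1. not (((p2 and p1) or p1) implies Box Dia ((p2 and p1) or p1)) and not Dia (p1 or not p3), u
2. not (((p2 and p1) or p1) implies Box Dia ((p2 and p1) or p1)), u   [and-rule on 1]
3. not Dia (p1 or not p3), u   [and-rule on 1]
4. (p2 and p1) or p1, u   [neg-implies-rule on 2]
5. not Box Dia ((p2 and p1) or p1), u   [neg-implies-rule on 2]
6. p1, u   [or-rule on 4 (branches; this branch)]
7. not Dia ((p2 and p1) or p1), v   [neg-Box-rule on 5: fresh world v, uRv]
8. not (p1 or not p3), v   [neg-Dia-rule on 3 via uRv]
9. not p1, v   [neg-or-rule on 8]
10. p3, v   [neg-or-rule on 8]
Accessibility: uRv
Complete open branch: satisfiable in K.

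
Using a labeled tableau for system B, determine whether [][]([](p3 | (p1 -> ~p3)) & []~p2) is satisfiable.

Satisfiable

1. [][]([](p3 | (p1 -> ~p3)) & []~p2), 0
2. []([](p3 | (p1 -> ~p3)) & []~p2), 0
3. [](p3 | (p1 -> ~p3)) & []~p2, 0
4. [](p3 | (p1 -> ~p3)), 0
5. []~p2, 0
6. p3 | (p1 -> ~p3), 0
7. ~p2, 0
8. p1 -> ~p3, 0
9. ~p3, 0
Accessibility: 0R0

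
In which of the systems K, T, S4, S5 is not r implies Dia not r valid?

T, S4, S5

T-tableau for the negation not (not r implies Dia not r):
1. not (not r implies Dia not r), 0
2. not r, 0   [neg-implies-rule on 1]
3. not Dia not r, 0   [neg-implies-rule on 1]
4. r, 0   [neg-Dia-rule on 3 via 0R0]
Accessibility: 0R0
Branch closes: r and not r both at 0.
Every branch closes (one shown): valid in T, hence also in S4, S5 (every theorem of T is a theorem of S4 and S5).
K-tableau for the negation not (not r implies Dia not r):
1. not (not r implies Dia not r), 0
2. not r, 0   [neg-implies-rule on 1]
3. not Dia not r, 0   [neg-implies-rule on 1]
Complete open branch: countermodel on a K-frame, so not valid in K.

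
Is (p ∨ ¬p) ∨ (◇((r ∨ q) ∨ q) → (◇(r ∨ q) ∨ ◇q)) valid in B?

Tableau for the negation ¬((p ∨ ¬p) ∨ (◇((r ∨ q) ∨ q) → (◇(r ∨ q) ∨ ◇q))):
1. ¬((p ∨ ¬p) ∨ (◇((r ∨ q) ∨ q) → (◇(r ∨ q) ∨ ◇q))), 0
2. ¬(p ∨ ¬p), 0
3. ¬(◇((r ∨ q) ∨ q) → (◇(r ∨ q) ∨ ◇q)), 0
4. ¬p, 0
5. p, 0
Accessibility: 0R0
Branch closes: p and ¬p both at 0.
Every branch of the negation's tableau closes; the branch above is one of them.

Yes, valid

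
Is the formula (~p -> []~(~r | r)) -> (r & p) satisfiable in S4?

Yes, satisfiable

1. (~p -> []~(~r | r)) -> (r & p), w0
2. r & p, w0
3. r, w0
4. p, w0
Accessibility: w0Rw0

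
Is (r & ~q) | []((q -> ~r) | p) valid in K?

Tableau for the negation ~((r & ~q) | []((q -> ~r) | p)):
1. ~((r & ~q) | []((q -> ~r) | p)), 0
2. ~(r & ~q), 0
3. ~[]((q -> ~r) | p), 0
4. q, 0
5. ~((q -> ~r) | p), 1
6. ~(q -> ~r), 1
7. ~p, 1
8. q, 1
9. r, 1
Accessibility: 0R1
The negation has an open branch (countermodel exists).

No, not valid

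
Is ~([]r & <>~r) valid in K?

Tableau for the negation []r & <>~r:
1. []r & <>~r, 0
2. []r, 0   [&-rule on 1]
3. <>~r, 0   [&-rule on 1]
4. ~r, 1   [<>-rule on 3: fresh world 1, 0R1]
5. r, 1   [[]-rule on 2 via 0R1]
Accessibility: 0R1
Branch closes: r and ~r both at 1.
Every branch of the negation's tableau closes; the branch above is one of them.

Valid in K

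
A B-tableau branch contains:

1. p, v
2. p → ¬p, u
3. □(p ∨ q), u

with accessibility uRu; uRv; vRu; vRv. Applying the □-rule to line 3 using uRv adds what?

p ∨ q, v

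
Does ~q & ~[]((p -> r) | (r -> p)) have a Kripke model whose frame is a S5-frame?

1. ~q & ~[]((p -> r) | (r -> p)), u
2. ~q, u
3. ~[]((p -> r) | (r -> p)), u
4. ~((p -> r) | (r -> p)), v
5. ~(p -> r), v
6. ~(r -> p), v
7. p, v
8. ~r, v
9. r, v
10. ~p, v
Accessibility: uRu, uRv, vRu, vRv
Branch closes: r and ~r both at v.
(One branch shown.) All branches close.

Unsatisfiable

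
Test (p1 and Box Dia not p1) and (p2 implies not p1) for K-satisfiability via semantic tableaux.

1. (p1 and Box Dia not p1) and (p2 implies not p1), u
2. p1 and Box Dia not p1, u
3. p2 implies not p1, u
4. p1, u
5. Box Dia not p1, u
6. not p2, u

Satisfiable (open branch found)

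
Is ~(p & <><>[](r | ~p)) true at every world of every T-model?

Not valid

Tableau for the negation p & <><>[](r | ~p):
1. p & <><>[](r | ~p), u
2. p, u   [&-rule on 1]
3. <><>[](r | ~p), u   [&-rule on 1]
4. <>[](r | ~p), v   [<>-rule on 3: fresh world v, uRv]
5. [](r | ~p), w   [<>-rule on 4: fresh world w, vRw]
6. r | ~p, w   [[]-rule on 5 via wRw]
7. ~p, w   [|-rule on 6 (branches; this branch)]
Accessibility: uRu, uRv, vRv, vRw, wRw
The negation has an open branch (countermodel exists).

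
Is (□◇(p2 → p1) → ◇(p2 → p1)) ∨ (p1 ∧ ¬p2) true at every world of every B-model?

Valid in B

Tableau for the negation ¬((□◇(p2 → p1) → ◇(p2 → p1)) ∨ (p1 ∧ ¬p2)):
1. ¬((□◇(p2 → p1) → ◇(p2 → p1)) ∨ (p1 ∧ ¬p2)), 0
2. ¬(□◇(p2 → p1) → ◇(p2 → p1)), 0
3. ¬(p1 ∧ ¬p2), 0
4. □◇(p2 → p1), 0
5. ¬◇(p2 → p1), 0
6. ◇(p2 → p1), 0
7. ¬(p2 → p1), 0
8. p2, 0
9. ¬p1, 0
10. p2 → p1, 1
11. ◇(p2 → p1), 1
12. ¬(p2 → p1), 1
13. p2, 1
14. ¬p1, 1
15. p1, 1
Accessibility: 0R0, 0R1, 1R0, 1R1
Branch closes: p1 and ¬p1 both at 1.
Every branch of the negation's tableau closes; the branch above is one of them.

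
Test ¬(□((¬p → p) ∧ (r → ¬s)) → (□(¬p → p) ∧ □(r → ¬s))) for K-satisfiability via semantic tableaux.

Unsatisfiable

1. ¬(□((¬p → p) ∧ (r → ¬s)) → (□(¬p → p) ∧ □(r → ¬s))), 0
2. □((¬p → p) ∧ (r → ¬s)), 0
3. ¬(□(¬p → p) ∧ □(r → ¬s)), 0
4. ¬□(r → ¬s), 0
5. ¬(r → ¬s), 1
6. r, 1
7. s, 1
8. (¬p → p) ∧ (r → ¬s), 1
9. ¬p → p, 1
10. r → ¬s, 1
11. p, 1
12. ¬s, 1
Accessibility: 0R1
Branch closes: s and ¬s both at 1.
All branches of the tableau close; one closing branch shown above.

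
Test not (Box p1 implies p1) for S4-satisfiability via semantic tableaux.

Unsatisfiable (every branch closes)

1. not (Box p1 implies p1), 0
2. Box p1, 0   [neg-implies-rule on 1]
3. not p1, 0   [neg-implies-rule on 1]
4. p1, 0   [Box-rule on 2 via 0R0]
Accessibility: 0R0
Branch closes: p1 and not p1 both at 0.
Every branch closes; the branch above is one of them.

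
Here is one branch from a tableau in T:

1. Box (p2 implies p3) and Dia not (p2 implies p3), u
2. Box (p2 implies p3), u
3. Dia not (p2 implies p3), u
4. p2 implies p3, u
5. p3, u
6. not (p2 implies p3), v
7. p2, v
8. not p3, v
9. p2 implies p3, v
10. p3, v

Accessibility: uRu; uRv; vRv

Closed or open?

Yes, closed

Both p3 and not p3 appear at v.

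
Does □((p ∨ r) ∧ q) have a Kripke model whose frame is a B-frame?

Satisfiable

1. □((p ∨ r) ∧ q), w0
2. (p ∨ r) ∧ q, w0
3. p ∨ r, w0
4. q, w0
5. r, w0
Accessibility: w0Rw0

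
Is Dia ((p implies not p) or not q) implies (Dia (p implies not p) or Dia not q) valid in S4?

Tableau for the negation not (Dia ((p implies not p) or not q) implies (Dia (p implies not p) or Dia not q)):
1. not (Dia ((p implies not p) or not q) implies (Dia (p implies not p) or Dia not q)), u
2. Dia ((p implies not p) or not q), u   [neg-implies-rule on 1]
3. not (Dia (p implies not p) or Dia not q), u   [neg-implies-rule on 1]
4. not Dia (p implies not p), u   [neg-or-rule on 3]
5. not Dia not q, u   [neg-or-rule on 3]
6. not (p implies not p), u   [neg-Dia-rule on 4 via uRu]
7. p, u   [neg-implies-rule on 6]
8. q, u   [neg-Dia-rule on 5 via uRu]
9. (p implies not p) or not q, v   [Dia-rule on 2: fresh world v, uRv]
10. not (p implies not p), v   [neg-Dia-rule on 4 via uRv]
11. p, v   [neg-implies-rule on 10]
12. q, v   [neg-Dia-rule on 5 via uRv]
13. p implies not p, v   [or-rule on 9 (branches; this branch)]
14. not p, v   [implies-rule on 13 (branches; this branch)]
Accessibility: uRu, uRv, vRv
Branch closes: p and not p both at v.
Every branch of the negation's tableau closes; the branch above is one of them.

Valid in S4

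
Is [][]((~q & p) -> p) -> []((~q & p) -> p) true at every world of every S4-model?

Tableau for the negation ~([][]((~q & p) -> p) -> []((~q & p) -> p)):
1. ~([][]((~q & p) -> p) -> []((~q & p) -> p)), w0
2. [][]((~q & p) -> p), w0
3. ~[]((~q & p) -> p), w0
4. []((~q & p) -> p), w0
5. (~q & p) -> p, w0
6. ~(~q & p), w0
7. ~p, w0
8. ~((~q & p) -> p), w1
9. ~q & p, w1
10. ~p, w1
11. ~q, w1
12. p, w1
Accessibility: w0Rw0, w0Rw1, w1Rw1
Branch closes: p and ~p both at w1.
Every branch of the negation's tableau closes; the branch above is one of them.

Yes, valid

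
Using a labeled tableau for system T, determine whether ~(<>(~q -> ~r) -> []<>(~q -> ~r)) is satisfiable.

Satisfiable (open branch found)

1. ~(<>(~q -> ~r) -> []<>(~q -> ~r)), w0
2. <>(~q -> ~r), w0   [~->-rule on 1]
3. ~[]<>(~q -> ~r), w0   [~->-rule on 1]
4. ~q -> ~r, w1   [<>-rule on 2: fresh world w1, w0Rw1]
5. ~r, w1   [->-rule on 4 (branches; this branch)]
6. ~<>(~q -> ~r), w2   [~[]-rule on 3: fresh world w2, w0Rw2]
7. ~(~q -> ~r), w2   [~<>-rule on 6 via w2Rw2]
8. ~q, w2   [~->-rule on 7]
9. r, w2   [~->-rule on 7]
Accessibility: w0Rw0, w0Rw1, w0Rw2, w1Rw1, w2Rw2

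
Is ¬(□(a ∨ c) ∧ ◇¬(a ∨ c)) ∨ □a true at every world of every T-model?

Tableau for the negation ¬(¬(□(a ∨ c) ∧ ◇¬(a ∨ c)) ∨ □a):
1. ¬(¬(□(a ∨ c) ∧ ◇¬(a ∨ c)) ∨ □a), w0
2. □(a ∨ c) ∧ ◇¬(a ∨ c), w0
3. ¬□a, w0
4. □(a ∨ c), w0
5. ◇¬(a ∨ c), w0
6. a ∨ c, w0
7. c, w0
8. ¬a, w1
9. a ∨ c, w1
10. c, w1
11. ¬(a ∨ c), w2
12. ¬a, w2
13. ¬c, w2
14. a ∨ c, w2
15. c, w2
Accessibility: w0Rw0, w0Rw1, w0Rw2, w1Rw1, w2Rw2
Branch closes: c and ¬c both at w2.
All branches of the negation close; one closing branch shown above.

Valid in T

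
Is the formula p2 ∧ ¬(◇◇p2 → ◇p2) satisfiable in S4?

1. p2 ∧ ¬(◇◇p2 → ◇p2), w0
2. p2, w0
3. ¬(◇◇p2 → ◇p2), w0
4. ◇◇p2, w0
5. ¬◇p2, w0
6. ¬p2, w0
Accessibility: w0Rw0
Branch closes: p2 and ¬p2 both at w0.
Every branch closes; the branch above is one of them.

No, unsatisfiable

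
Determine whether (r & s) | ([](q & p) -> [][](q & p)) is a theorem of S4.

Yes, valid

Tableau for the negation ~((r & s) | ([](q & p) -> [][](q & p))):
1. ~((r & s) | ([](q & p) -> [][](q & p))), u
2. ~(r & s), u
3. ~([](q & p) -> [][](q & p)), u
4. [](q & p), u
5. ~[][](q & p), u
6. q & p, u
7. q, u
8. p, u
9. ~s, u
10. ~[](q & p), v
11. q & p, v
12. q, v
13. p, v
14. ~(q & p), w
15. q & p, w
16. q, w
17. p, w
18. ~p, w
Accessibility: uRu, uRv, uRw, vRv, vRw, wRw
Branch closes: p and ~p both at w.
All branches of the negation close; one closing branch shown above.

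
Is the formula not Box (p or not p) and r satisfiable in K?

No, unsatisfiable

1. not Box (p or not p) and r, w0
2. not Box (p or not p), w0
3. r, w0
4. not (p or not p), w1
5. not p, w1
6. p, w1
Accessibility: w0Rw1
Branch closes: p and not p both at w1.
(One branch shown.) All branches close.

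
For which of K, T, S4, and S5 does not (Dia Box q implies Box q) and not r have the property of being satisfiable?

S4-tableau for the formula:
1. not (Dia Box q implies Box q) and not r, w0
2. not (Dia Box q implies Box q), w0
3. not r, w0
4. Dia Box q, w0
5. not Box q, w0
6. Box q, w1
7. q, w1
8. not q, w2
Accessibility: w0Rw0, w0Rw1, w0Rw2, w1Rw1, w2Rw2
Complete open branch: satisfiable in S4, hence also in K, T (this S4-model is also a K-model and a T-model).
S5-tableau for the formula:
1. not (Dia Box q implies Box q) and not r, w0
2. not (Dia Box q implies Box q), w0
3. not r, w0
4. Dia Box q, w0
5. not Box q, w0
6. Box q, w1
7. q, w0
8. q, w1
9. not q, w2
10. q, w2
Accessibility: w0Rw0, w0Rw1, w0Rw2, w1Rw0, w1Rw1, w1Rw2, w2Rw0, w2Rw1, w2Rw2
Branch closes: q and not q both at w2.
Every branch closes (one shown): unsatisfiable in S5.

K, T, S4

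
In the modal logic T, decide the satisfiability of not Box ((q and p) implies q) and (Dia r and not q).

Unsatisfiable (every branch closes)

1. not Box ((q and p) implies q) and (Dia r and not q), 0
2. not Box ((q and p) implies q), 0
3. Dia r and not q, 0
4. Dia r, 0
5. not q, 0
6. not ((q and p) implies q), 1
7. q and p, 1
8. not q, 1
9. q, 1
10. p, 1
Accessibility: 0R0, 0R1, 1R1
Branch closes: q and not q both at 1.
Every branch closes; the branch above is one of them.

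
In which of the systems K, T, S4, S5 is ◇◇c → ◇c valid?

S4, S5

T-tableau for the negation ¬(◇◇c → ◇c):
1. ¬(◇◇c → ◇c), 0
2. ◇◇c, 0
3. ¬◇c, 0
4. ¬c, 0
5. ◇c, 1
6. ¬c, 1
7. c, 2
Accessibility: 0R0, 0R1, 1R1, 1R2, 2R2
Complete open branch: countermodel on a T-frame, so not valid in T, nor in K (the same frame is also a K-frame).
S4-tableau for the negation ¬(◇◇c → ◇c):
1. ¬(◇◇c → ◇c), 0
2. ◇◇c, 0
3. ¬◇c, 0
4. ¬c, 0
5. ◇c, 1
6. ¬c, 1
7. c, 2
8. ¬c, 2
Accessibility: 0R0, 0R1, 0R2, 1R1, 1R2, 2R2
Branch closes: c and ¬c both at 2.
Every branch closes (one shown): valid in S4, hence also in S5 (every theorem of S4 is a theorem of S5).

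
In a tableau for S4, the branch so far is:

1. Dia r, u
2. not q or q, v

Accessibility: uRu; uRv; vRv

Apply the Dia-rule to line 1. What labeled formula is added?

a fresh world w with uRw, and r at w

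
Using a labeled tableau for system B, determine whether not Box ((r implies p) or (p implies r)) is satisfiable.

No, unsatisfiable

1. not Box ((r implies p) or (p implies r)), 0
2. not ((r implies p) or (p implies r)), 1
3. not (r implies p), 1
4. not (p implies r), 1
5. r, 1
6. not p, 1
7. p, 1
8. not r, 1
Accessibility: 0R0, 0R1, 1R0, 1R1
Branch closes: p and not p both at 1.
All branches of the tableau close; one closing branch shown above.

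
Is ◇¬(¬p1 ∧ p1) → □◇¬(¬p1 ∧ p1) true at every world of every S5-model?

Tableau for the negation ¬(◇¬(¬p1 ∧ p1) → □◇¬(¬p1 ∧ p1)):
1. ¬(◇¬(¬p1 ∧ p1) → □◇¬(¬p1 ∧ p1)), w0
2. ◇¬(¬p1 ∧ p1), w0
3. ¬□◇¬(¬p1 ∧ p1), w0
4. ¬(¬p1 ∧ p1), w1
5. ¬p1, w1
6. ¬◇¬(¬p1 ∧ p1), w2
7. ¬p1 ∧ p1, w0
8. ¬p1, w0
9. p1, w0
Accessibility: w0Rw0, w0Rw1, w0Rw2, w1Rw0, w1Rw1, w1Rw2, w2Rw0, w2Rw1, w2Rw2
Branch closes: p1 and ¬p1 both at w0.
All branches of the negation close; one closing branch shown above.

Yes, valid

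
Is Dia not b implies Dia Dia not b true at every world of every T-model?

Valid

Tableau for the negation not (Dia not b implies Dia Dia not b):
1. not (Dia not b implies Dia Dia not b), u
2. Dia not b, u   [neg-implies-rule on 1]
3. not Dia Dia not b, u   [neg-implies-rule on 1]
4. not Dia not b, u   [neg-Dia-rule on 3 via uRu]
5. b, u   [neg-Dia-rule on 4 via uRu]
6. not b, v   [Dia-rule on 2: fresh world v, uRv]
7. not Dia not b, v   [neg-Dia-rule on 3 via uRv]
8. b, v   [neg-Dia-rule on 4 via uRv]
Accessibility: uRu, uRv, vRv
Branch closes: b and not b both at v.
Every branch of the negation's tableau closes; the branch above is one of them.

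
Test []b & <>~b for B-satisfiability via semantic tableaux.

1. []b & <>~b, w0
2. []b, w0   [&-rule on 1]
3. <>~b, w0   [&-rule on 1]
4. b, w0   [[]-rule on 2 via w0Rw0]
5. ~b, w1   [<>-rule on 3: fresh world w1, w0Rw1]
6. b, w1   [[]-rule on 2 via w0Rw1]
Accessibility: w0Rw0, w0Rw1, w1Rw0, w1Rw1
Branch closes: b and ~b both at w1.
All branches of the tableau close; one closing branch shown above.

No, unsatisfiable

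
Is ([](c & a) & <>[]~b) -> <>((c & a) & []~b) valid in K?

Tableau for the negation ~(([](c & a) & <>[]~b) -> <>((c & a) & []~b)):
1. ~(([](c & a) & <>[]~b) -> <>((c & a) & []~b)), 0
2. [](c & a) & <>[]~b, 0   [~->-rule on 1]
3. ~<>((c & a) & []~b), 0   [~->-rule on 1]
4. [](c & a), 0   [&-rule on 2]
5. <>[]~b, 0   [&-rule on 2]
6. []~b, 1   [<>-rule on 5: fresh world 1, 0R1]
7. ~((c & a) & []~b), 1   [~<>-rule on 3 via 0R1]
8. c & a, 1   [[]-rule on 4 via 0R1]
9. c, 1   [&-rule on 8]
10. a, 1   [&-rule on 8]
11. ~[]~b, 1   [~&-rule on 7 (branches; this branch)]
12. b, 2   [~[]-rule on 11: fresh world 2, 1R2]
13. ~b, 2   [[]-rule on 6 via 1R2]
Accessibility: 0R1, 1R2
Branch closes: b and ~b both at 2.
Every branch of the negation's tableau closes; the branch above is one of them.

Yes, valid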